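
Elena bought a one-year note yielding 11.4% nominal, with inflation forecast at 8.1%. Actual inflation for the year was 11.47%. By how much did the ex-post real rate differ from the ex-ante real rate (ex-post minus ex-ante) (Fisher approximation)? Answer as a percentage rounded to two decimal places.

Ex-ante: 11.4% − 8.1% = 3.300%
Ex-post: 11.4% − 11.47% = -0.070%
Difference (ex-post − ex-ante) = -3.3700% → -3.37%.

-3.37%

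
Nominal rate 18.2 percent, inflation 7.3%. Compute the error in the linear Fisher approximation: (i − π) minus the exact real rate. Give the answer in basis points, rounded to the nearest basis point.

74 basis points

Approximate: r ≈ 18.200% − 7.300% = 10.9000%
Exact: (1 + 0.1820)/(1 + 0.0730) − 1 = 10.1584%
Error = 10.9000% − 10.1584% = 0.7416% → 74 basis points.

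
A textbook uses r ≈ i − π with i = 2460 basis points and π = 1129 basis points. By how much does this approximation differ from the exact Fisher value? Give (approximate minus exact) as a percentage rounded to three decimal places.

1.350%

Approximate: r ≈ 24.600% − 11.290% = 13.3100%
Exact: (1 + 0.2460)/(1 + 0.1129) − 1 = 11.9597%
Error = 13.3100% − 11.9597% = 1.3503% → 1.350%.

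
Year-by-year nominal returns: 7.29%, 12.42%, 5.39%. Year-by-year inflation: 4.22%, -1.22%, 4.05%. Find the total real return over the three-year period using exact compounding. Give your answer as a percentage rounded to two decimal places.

18.67%

Nominal growth factor = 1.0729 × 1.1242 × 1.0539 = 1.271166
Price-level growth factor = 1.0422 × 0.9878 × 1.0405 = 1.071179
Real growth factor = 1.271166 / 1.071179 = 1.186698
Total real return = 1.186698 − 1 → 18.67%.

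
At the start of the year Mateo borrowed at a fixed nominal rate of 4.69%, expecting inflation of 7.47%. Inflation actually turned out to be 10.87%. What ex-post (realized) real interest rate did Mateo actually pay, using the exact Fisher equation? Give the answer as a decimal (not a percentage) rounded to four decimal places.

Ex-post: (1 + 0.0469)/(1 + 0.1087) − 1 = -5.5741%
So the realized real rate is -0.0557.

-0.0557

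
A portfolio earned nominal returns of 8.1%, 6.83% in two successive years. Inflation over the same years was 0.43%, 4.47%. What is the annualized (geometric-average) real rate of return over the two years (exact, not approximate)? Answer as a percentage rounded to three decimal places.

Nominal growth factor = 1.0810 × 1.0683 = 1.15483230
Price-level growth factor = 1.0043 × 1.0447 = 1.04919221
Real growth factor = 1.15483230 / 1.04919221 = 1.10068707
Annualized real rate = 1.10068707^(1/2) − 1 = 4.9136% → 4.914%.

4.914%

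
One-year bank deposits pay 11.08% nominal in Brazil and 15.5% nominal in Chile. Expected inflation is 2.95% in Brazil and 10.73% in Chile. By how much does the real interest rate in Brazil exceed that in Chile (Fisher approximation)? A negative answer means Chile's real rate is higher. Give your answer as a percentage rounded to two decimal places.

Brazil: 11.08% − 2.95% = 8.130%
Chile: 15.5% − 10.73% = 4.770%
Differential = 3.360% → 3.36%.

3.36%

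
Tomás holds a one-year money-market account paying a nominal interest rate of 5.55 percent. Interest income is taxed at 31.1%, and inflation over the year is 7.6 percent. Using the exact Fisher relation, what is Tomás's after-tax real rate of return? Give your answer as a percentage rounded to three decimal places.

-3.509%

After-tax nominal return = 5.55% × (1 − 0.311) = 3.82395%.
1 + r = 1.0382395 / 1.07600 = 0.964907
After-tax real rate = 0.964907 − 1 → -3.509%.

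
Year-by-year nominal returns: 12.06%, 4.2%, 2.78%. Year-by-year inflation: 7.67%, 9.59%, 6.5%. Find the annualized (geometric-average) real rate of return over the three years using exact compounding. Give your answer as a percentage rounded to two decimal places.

-1.52%

Nominal growth factor = 1.1206 × 1.0420 × 1.0278 = 1.20012629
Price-level growth factor = 1.0767 × 1.0959 × 1.0650 = 1.25665264
Real growth factor = 1.20012629 / 1.25665264 = 0.95501832
Annualized real rate = 0.95501832^(1/3) − 1 = -1.5225% → -1.52%.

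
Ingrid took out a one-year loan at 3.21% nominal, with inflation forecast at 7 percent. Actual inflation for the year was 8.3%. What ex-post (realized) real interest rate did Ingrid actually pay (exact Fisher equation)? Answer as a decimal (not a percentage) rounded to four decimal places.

-0.0470

Ex-post: (1 + 0.0321)/(1 + 0.0830) − 1 = -4.6999%
So the realized real rate is -0.0470.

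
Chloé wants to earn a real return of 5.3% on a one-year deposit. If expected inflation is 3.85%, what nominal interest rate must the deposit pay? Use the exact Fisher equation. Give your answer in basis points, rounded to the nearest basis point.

(1 + i) = (1 + r)(1 + π) = 1.05300 × 1.03850 = 1.0935405
i = 1.0935405 − 1, so the required nominal rate is 935 basis points.

935 basis points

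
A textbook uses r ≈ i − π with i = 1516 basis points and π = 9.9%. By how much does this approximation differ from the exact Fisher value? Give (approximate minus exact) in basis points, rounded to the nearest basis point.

Approximate: r ≈ 15.160% − 9.900% = 5.2600%
Exact: (1 + 0.1516)/(1 + 0.0990) − 1 = 4.7862%
Error = 5.2600% − 4.7862% = 0.4738% → 47 basis points.

47 basis points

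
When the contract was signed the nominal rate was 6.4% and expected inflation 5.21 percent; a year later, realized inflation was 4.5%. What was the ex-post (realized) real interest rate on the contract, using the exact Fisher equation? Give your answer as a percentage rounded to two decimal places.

1.82%

Ex-post: (1 + 0.0640)/(1 + 0.0450) − 1 = 1.8182%
So the realized real rate is 1.82%.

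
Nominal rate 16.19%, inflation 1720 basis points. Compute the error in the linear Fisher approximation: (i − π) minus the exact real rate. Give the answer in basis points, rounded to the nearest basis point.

-15 basis points

Approximate: r ≈ 16.190% − 17.200% = -1.0100%
Exact: (1 + 0.1619)/(1 + 0.1720) − 1 = -0.8618%
Error = -1.0100% − (-0.8618%) = -0.1482% → -15 basis points.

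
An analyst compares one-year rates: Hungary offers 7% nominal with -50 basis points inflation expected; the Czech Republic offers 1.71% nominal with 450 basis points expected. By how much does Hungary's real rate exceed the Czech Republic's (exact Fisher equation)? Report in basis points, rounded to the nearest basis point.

1021 basis points

Hungary: (1 + 0.0700)/(1 − 0.0050) − 1 = 7.5377%
The Czech Republic: (1 + 0.0171)/(1 + 0.0450) − 1 = -2.6699%
Differential = 7.5377% − (-2.6699%) = 10.2075% → 1021 basis points.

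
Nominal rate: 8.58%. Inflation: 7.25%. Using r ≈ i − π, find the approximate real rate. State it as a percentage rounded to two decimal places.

r ≈ i − π = 8.58% − 7.25% = 1.33%.

1.33%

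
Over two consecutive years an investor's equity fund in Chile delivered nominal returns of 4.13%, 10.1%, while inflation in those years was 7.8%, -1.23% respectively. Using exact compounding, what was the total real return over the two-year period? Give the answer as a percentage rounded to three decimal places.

7.676%

Nominal growth factor = 1.0413 × 1.1010 = 1.146471
Price-level growth factor = 1.0780 × 0.9877 = 1.064741
Real growth factor = 1.146471 / 1.064741 = 1.076761
Total real return = 1.076761 − 1 → 7.676%.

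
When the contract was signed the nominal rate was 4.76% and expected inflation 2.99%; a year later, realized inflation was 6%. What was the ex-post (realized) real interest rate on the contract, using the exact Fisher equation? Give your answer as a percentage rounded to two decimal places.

-1.17%

Ex-post: (1 + 0.0476)/(1 + 0.0600) − 1 = -1.1698%
So the realized real rate is -1.17%.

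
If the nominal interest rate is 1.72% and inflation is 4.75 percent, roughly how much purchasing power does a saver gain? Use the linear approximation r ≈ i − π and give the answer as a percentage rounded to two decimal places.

-3.03%

r ≈ i − π = 1.72% − 4.75% = -3.03%.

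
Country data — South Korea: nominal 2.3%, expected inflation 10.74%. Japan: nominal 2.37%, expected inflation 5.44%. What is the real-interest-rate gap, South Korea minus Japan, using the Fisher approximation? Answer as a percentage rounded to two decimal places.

-5.37%

South Korea: 2.3% − 10.74% = -8.440%
Japan: 2.37% − 5.44% = -3.070%
Differential = -5.370% → -5.37%.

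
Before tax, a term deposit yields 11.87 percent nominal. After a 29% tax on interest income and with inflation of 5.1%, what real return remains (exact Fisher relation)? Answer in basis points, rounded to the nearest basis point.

317 basis points

After-tax nominal return = 11.87% × (1 − 0.29) = 8.4277%.
1 + r = 1.084277 / 1.05100 = 1.031662
After-tax real rate = 1.031662 − 1 → 317 basis points.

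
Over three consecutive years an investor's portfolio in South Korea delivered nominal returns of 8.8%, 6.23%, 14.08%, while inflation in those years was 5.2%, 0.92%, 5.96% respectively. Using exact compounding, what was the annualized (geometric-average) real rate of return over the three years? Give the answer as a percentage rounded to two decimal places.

Compound the nominal returns: 1.0880 × 1.0623 × 1.1408 = 1.31851656.
Compound inflation: 1.0520 × 1.0092 × 1.0596 = 1.12495443.
Deflate: 1.31851656 / 1.12495443 = 1.17206220.
Annualized real rate = 1.17206220^(1/3) − 1 = 5.4347% → 5.43%.

5.43%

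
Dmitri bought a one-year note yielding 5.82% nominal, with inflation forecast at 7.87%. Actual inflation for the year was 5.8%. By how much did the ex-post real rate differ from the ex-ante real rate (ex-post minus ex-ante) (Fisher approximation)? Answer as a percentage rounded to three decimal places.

2.070%

Ex-ante: 5.82% − 7.87% = -2.050%
Ex-post: 5.82% − 5.8% = 0.020%
Difference (ex-post − ex-ante) = 2.0700% → 2.070%.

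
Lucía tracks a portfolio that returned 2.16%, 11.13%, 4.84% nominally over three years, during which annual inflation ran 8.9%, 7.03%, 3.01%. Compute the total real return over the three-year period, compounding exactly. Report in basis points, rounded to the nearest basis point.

-87 basis points

Nominal growth factor = 1.0216 × 1.1113 × 1.0484 = 1.190253
Price-level growth factor = 1.0890 × 1.0703 × 1.0301 = 1.200640
Real growth factor = 1.190253 / 1.200640 = 0.991349
Total real return = 0.991349 − 1 → -87 basis points.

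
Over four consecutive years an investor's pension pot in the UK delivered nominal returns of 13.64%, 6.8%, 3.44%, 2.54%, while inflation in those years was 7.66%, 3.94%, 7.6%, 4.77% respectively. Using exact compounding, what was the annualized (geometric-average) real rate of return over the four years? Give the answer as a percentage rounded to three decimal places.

Nominal growth factor = 1.1364 × 1.0680 × 1.0344 × 1.0254 = 1.28731344
Price-level growth factor = 1.0766 × 1.0394 × 1.0760 × 1.0477 = 1.26149724
Real growth factor = 1.28731344 / 1.26149724 = 1.02046473
Annualized real rate = 1.02046473^(1/4) − 1 = 0.5077% → 0.508%.

0.508%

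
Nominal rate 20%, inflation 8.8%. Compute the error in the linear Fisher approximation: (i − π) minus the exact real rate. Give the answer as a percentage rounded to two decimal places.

Approximate: r ≈ 20.000% − 8.800% = 11.2000%
Exact: (1 + 0.2000)/(1 + 0.0880) − 1 = 10.2941%
Error = 11.2000% − 10.2941% = 0.9059% → 0.91%.

0.91%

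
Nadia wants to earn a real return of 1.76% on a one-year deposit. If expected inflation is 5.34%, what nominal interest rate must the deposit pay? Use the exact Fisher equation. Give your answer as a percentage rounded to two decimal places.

7.19%

(1 + i) = (1 + r)(1 + π) = 1.01760 × 1.05340 = 1.07193984
i = 1.07193984 − 1, so the required nominal rate is 7.19%.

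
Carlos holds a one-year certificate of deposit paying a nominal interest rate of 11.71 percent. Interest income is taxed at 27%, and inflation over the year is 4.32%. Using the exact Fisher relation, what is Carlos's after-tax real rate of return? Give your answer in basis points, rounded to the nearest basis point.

405 basis points

After-tax nominal return = 11.71% × (1 − 0.27) = 8.5483%.
1 + r = 1.085483 / 1.04320 = 1.040532
After-tax real rate = 1.040532 − 1 → 405 basis points.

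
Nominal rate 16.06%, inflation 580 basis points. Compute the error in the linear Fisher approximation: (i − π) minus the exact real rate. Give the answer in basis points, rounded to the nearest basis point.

56 basis points

Approximate: r ≈ 16.060% − 5.800% = 10.2600%
Exact: (1 + 0.1606)/(1 + 0.0580) − 1 = 9.6975%
Error = 10.2600% − 9.6975% = 0.5625% → 56 basis points.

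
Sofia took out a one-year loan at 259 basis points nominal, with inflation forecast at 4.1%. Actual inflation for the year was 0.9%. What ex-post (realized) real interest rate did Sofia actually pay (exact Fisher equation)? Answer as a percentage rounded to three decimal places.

Ex-post: (1 + 0.0259)/(1 + 0.0090) − 1 = 1.6749%
So the realized real rate is 1.675%.

1.675%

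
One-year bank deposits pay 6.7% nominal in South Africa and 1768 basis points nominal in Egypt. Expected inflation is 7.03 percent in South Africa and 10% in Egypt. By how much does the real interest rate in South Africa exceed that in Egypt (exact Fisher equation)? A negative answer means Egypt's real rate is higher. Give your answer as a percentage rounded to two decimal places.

-7.29%

South Africa: (1 + 0.0670)/(1 + 0.0703) − 1 = -0.3083%
Egypt: (1 + 0.1768)/(1 + 0.1000) − 1 = 6.9818%
Differential = -0.3083% − 6.9818% = -7.2901% → -7.29%.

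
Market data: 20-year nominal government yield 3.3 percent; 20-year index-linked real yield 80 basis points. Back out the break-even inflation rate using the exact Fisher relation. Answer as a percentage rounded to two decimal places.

(1 + π) = (1 + i)/(1 + r) = 1.03300 / 1.00800 = 1.024802
Break-even inflation = 1.024802 − 1 → 2.48%.

2.48%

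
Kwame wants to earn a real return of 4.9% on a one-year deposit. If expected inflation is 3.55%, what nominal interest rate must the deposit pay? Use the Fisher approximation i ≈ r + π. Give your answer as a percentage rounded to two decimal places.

8.45%

i ≈ r + π = 4.9% + 3.55% = 8.45%.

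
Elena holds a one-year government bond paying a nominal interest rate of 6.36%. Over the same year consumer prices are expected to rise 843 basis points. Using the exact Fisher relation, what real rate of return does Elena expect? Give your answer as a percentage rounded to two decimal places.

-1.91%

1 + r = 1.06360 / 1.08430 = 0.980909
r = 0.980909 − 1 = -1.9091%, i.e. -1.91%.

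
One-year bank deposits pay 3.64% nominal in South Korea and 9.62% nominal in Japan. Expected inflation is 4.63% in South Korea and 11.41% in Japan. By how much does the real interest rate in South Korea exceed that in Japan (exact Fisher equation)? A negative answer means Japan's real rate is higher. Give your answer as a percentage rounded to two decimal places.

0.66%

South Korea: (1 + 0.0364)/(1 + 0.0463) − 1 = -0.9462%
Japan: (1 + 0.0962)/(1 + 0.1141) − 1 = -1.6067%
Differential = -0.9462% − (-1.6067%) = 0.6605% → 0.66%.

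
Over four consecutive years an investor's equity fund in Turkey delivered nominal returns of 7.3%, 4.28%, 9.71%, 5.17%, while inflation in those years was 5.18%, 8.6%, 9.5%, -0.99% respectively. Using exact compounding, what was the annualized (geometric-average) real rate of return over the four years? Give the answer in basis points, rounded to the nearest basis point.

105 basis points

Compound the nominal returns: 1.0730 × 1.0428 × 1.0971 × 1.0517 = 1.29103743.
Compound inflation: 1.0518 × 1.0860 × 1.0950 × 0.9901 = 1.23838639.
Deflate: 1.29103743 / 1.23838639 = 1.04251584.
Annualized real rate = 1.04251584^(1/4) − 1 = 1.0464% → 105 basis points.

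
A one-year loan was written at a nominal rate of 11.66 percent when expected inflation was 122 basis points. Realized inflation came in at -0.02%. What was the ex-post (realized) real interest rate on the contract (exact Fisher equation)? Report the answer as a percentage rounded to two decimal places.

11.68%

Ex-post: (1 + 0.1166)/(1 − 0.0002) − 1 = 11.6823%
So the realized real rate is 11.68%.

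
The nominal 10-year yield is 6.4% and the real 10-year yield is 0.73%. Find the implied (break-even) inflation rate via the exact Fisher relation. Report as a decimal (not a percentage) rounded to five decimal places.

0.05629

(1 + π) = (1 + i)/(1 + r) = 1.06400 / 1.00730 = 1.056289
Break-even inflation = 1.056289 − 1 → 0.05629.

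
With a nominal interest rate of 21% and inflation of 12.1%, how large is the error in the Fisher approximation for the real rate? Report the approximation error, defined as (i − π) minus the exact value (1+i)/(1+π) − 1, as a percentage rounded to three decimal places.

Approximate: r ≈ 21.000% − 12.100% = 8.9000%
Exact: (1 + 0.2100)/(1 + 0.1210) − 1 = 7.9393%
Error = 8.9000% − 7.9393% = 0.9607% → 0.961%.

0.961%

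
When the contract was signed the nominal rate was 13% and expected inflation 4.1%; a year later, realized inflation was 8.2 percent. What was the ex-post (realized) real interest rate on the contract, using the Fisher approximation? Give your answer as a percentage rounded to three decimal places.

Ex-post: 13% − 8.2% = 4.800%
So the realized real rate is 4.800%.

4.800%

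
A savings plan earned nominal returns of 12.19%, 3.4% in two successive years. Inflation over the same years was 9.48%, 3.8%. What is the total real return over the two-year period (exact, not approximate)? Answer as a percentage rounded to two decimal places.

2.08%

Compound the nominal returns: 1.1219 × 1.0340 = 1.160045.
Compound inflation: 1.0948 × 1.0380 = 1.136402.
Deflate: 1.160045 / 1.136402 = 1.020804.
Total real return = 1.020804 − 1 → 2.08%.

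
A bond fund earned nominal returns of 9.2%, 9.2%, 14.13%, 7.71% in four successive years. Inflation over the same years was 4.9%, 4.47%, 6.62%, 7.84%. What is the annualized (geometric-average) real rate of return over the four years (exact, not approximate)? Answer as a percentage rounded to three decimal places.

3.855%

Nominal growth factor = 1.0920 × 1.0920 × 1.1413 × 1.0771 = 1.46588911
Price-level growth factor = 1.0490 × 1.0447 × 1.0662 × 1.0784 = 1.26004380
Real growth factor = 1.46588911 / 1.26004380 = 1.16336362
Annualized real rate = 1.16336362^(1/4) − 1 = 3.8553% → 3.855%.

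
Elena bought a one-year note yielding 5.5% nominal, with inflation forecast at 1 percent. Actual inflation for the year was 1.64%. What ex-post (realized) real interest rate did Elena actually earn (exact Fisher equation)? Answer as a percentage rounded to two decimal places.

Ex-post: (1 + 0.0550)/(1 + 0.0164) − 1 = 3.7977%
So the realized real rate is 3.80%.

3.80%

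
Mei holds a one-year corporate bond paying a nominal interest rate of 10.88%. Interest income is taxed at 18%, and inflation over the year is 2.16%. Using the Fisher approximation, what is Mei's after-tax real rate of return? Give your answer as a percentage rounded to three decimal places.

6.762%

After-tax nominal return = 10.88% × (1 − 0.18) = 8.9216%.
r ≈ 8.9216% − 2.16% → 6.762%.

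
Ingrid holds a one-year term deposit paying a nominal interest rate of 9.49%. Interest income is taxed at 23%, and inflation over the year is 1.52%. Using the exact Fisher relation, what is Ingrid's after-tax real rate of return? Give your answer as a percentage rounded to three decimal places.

5.701%

After-tax nominal return = 9.49% × (1 − 0.23) = 7.3073%.
1 + r = 1.073073 / 1.01520 = 1.057007
After-tax real rate = 1.057007 − 1 → 5.701%.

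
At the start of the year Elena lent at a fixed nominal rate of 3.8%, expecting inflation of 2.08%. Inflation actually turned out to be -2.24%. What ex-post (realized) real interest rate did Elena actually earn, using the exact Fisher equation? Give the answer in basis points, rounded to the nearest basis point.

Ex-post: (1 + 0.0380)/(1 − 0.0224) − 1 = 6.1784%
So the realized real rate is 618 basis points.

618 basis points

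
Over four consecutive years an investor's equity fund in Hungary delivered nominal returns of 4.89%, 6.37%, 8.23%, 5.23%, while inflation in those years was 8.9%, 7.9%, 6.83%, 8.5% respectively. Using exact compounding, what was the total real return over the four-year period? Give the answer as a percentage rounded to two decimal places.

Compound the nominal returns: 1.0489 × 1.0637 × 1.0823 × 1.0523 = 1.270693.
Compound inflation: 1.0890 × 1.0790 × 1.0683 × 1.0850 = 1.361985.
Deflate: 1.270693 / 1.361985 = 0.932971.
Total real return = 0.932971 − 1 → -6.70%.

-6.70%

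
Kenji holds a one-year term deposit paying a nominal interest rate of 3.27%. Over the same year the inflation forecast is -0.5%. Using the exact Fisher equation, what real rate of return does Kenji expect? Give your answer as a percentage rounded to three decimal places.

1 + r = 1.03270 / 0.99500 = 1.037889
r = 1.037889 − 1 = 3.7889%, i.e. 3.789%.

3.789%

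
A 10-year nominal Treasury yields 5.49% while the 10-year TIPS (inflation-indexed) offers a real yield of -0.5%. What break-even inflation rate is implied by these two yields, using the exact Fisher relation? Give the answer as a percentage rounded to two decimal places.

6.02%

(1 + π) = (1 + i)/(1 + r) = 1.05490 / 0.99500 = 1.060201
Break-even inflation = 1.060201 − 1 → 6.02%.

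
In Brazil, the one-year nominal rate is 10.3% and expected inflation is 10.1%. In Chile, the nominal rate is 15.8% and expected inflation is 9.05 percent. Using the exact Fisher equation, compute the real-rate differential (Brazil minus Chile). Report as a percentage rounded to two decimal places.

Brazil: (1 + 0.1030)/(1 + 0.1010) − 1 = 0.1817%
Chile: (1 + 0.1580)/(1 + 0.0905) − 1 = 6.1898%
Differential = 0.1817% − 6.1898% = -6.0082% → -6.01%.

-6.01%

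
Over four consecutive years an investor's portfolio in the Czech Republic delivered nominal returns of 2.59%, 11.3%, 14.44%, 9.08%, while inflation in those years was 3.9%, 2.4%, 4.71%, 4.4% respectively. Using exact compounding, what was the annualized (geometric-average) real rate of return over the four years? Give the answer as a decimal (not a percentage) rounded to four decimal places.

0.0522

Compound the nominal returns: 1.0259 × 1.1130 × 1.1444 × 1.0908 = 1.42535542.
Compound inflation: 1.0390 × 1.0240 × 1.0471 × 1.0440 = 1.16306547.
Deflate: 1.42535542 / 1.16306547 = 1.22551607.
Annualized real rate = 1.22551607^(1/4) − 1 = 5.2155% → 0.0522.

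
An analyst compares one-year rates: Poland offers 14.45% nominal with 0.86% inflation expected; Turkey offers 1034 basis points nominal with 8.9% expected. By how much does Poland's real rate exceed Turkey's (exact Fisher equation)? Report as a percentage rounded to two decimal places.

Poland: (1 + 0.1445)/(1 + 0.0086) − 1 = 13.4741%
Turkey: (1 + 0.1034)/(1 + 0.0890) − 1 = 1.3223%
Differential = 13.4741% − 1.3223% = 12.1518% → 12.15%.

12.15%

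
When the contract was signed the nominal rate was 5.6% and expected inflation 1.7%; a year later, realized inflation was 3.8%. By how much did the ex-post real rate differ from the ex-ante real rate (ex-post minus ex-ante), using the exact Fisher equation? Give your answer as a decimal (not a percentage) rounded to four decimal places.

Ex-ante: (1 + 0.0560)/(1 + 0.0170) − 1 = 3.8348%
Ex-post: (1 + 0.0560)/(1 + 0.0380) − 1 = 1.7341%
Difference (ex-post − ex-ante) = -2.1007% → -0.0210.

-0.0210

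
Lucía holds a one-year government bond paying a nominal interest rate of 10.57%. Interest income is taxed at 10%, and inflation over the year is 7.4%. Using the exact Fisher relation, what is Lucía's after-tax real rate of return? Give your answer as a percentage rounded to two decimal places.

1.97%

After-tax nominal return = 10.57% × (1 − 0.1) = 9.5130%.
1 + r = 1.09513 / 1.07400 = 1.019674
After-tax real rate = 1.019674 − 1 → 1.97%.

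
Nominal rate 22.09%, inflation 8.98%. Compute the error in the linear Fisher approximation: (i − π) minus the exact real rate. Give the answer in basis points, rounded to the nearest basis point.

Approximate: r ≈ 22.090% − 8.980% = 13.1100%
Exact: (1 + 0.2209)/(1 + 0.0898) − 1 = 12.0297%
Error = 13.1100% − 12.0297% = 1.0803% → 108 basis points.

108 basis points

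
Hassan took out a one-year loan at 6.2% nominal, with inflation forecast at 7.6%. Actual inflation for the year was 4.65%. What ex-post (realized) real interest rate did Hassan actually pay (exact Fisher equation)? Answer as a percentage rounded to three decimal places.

Ex-post: (1 + 0.0620)/(1 + 0.0465) − 1 = 1.4811%
So the realized real rate is 1.481%.

1.481%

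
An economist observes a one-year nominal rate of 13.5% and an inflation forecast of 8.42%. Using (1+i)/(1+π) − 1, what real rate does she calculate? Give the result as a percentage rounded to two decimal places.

4.69%

By the Fisher equation, 1 + r = (1 + i)/(1 + π).
1 + r = 1.13500 / 1.08420 = 1.046855
r = 1.046855 − 1 = 4.6855%, i.e. 4.69%.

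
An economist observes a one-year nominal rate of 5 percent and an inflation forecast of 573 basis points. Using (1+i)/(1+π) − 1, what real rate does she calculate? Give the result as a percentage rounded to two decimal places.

By the Fisher relation, 1 + r = (1 + i)/(1 + π).
1 + r = 1.05000 / 1.05730 = 0.993096
r = 0.993096 − 1 = -0.6904%, i.e. -0.69%.

-0.69%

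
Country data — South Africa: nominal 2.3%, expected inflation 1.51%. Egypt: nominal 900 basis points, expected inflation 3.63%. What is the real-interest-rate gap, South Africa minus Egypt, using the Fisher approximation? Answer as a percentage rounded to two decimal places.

-4.58%

South Africa: 2.3% − 1.51% = 0.790%
Egypt: 9% − 3.63% = 5.370%
Differential = -4.580% → -4.58%.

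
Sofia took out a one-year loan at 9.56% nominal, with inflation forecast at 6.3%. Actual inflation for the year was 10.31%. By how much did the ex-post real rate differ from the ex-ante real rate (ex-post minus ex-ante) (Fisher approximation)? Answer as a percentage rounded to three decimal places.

Ex-ante: 9.56% − 6.3% = 3.260%
Ex-post: 9.56% − 10.31% = -0.750%
Difference (ex-post − ex-ante) = -4.0100% → -4.010%.

-4.010%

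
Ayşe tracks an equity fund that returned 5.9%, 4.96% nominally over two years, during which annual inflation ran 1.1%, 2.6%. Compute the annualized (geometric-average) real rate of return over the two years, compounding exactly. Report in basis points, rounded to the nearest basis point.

352 basis points

Compound the nominal returns: 1.0590 × 1.0496 = 1.11152640.
Compound inflation: 1.0110 × 1.0260 = 1.03728600.
Deflate: 1.11152640 / 1.03728600 = 1.07157177.
Annualized real rate = 1.07157177^(1/2) − 1 = 3.5168% → 352 basis points.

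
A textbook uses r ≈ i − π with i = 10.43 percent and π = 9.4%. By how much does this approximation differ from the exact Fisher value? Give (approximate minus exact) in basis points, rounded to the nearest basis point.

9 basis points

Approximate: r ≈ 10.430% − 9.400% = 1.0300%
Exact: (1 + 0.1043)/(1 + 0.0940) − 1 = 0.9415%
Error = 1.0300% − 0.9415% = 0.0885% → 9 basis points.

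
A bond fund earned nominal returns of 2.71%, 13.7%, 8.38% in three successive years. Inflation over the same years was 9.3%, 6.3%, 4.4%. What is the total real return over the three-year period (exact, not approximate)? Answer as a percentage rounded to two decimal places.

Nominal growth factor = 1.0271 × 1.1370 × 1.0838 = 1.265675
Price-level growth factor = 1.0930 × 1.0630 × 1.0440 = 1.212981
Real growth factor = 1.265675 / 1.212981 = 1.043442
Total real return = 1.043442 − 1 → 4.34%.

4.34%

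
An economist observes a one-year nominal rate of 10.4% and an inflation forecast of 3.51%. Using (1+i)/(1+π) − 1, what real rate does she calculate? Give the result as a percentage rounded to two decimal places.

6.66%

By the Fisher equation, 1 + r = (1 + i)/(1 + π).
1 + r = 1.10400 / 1.03510 = 1.066564
r = 1.066564 − 1 = 6.6564%, i.e. 6.66%.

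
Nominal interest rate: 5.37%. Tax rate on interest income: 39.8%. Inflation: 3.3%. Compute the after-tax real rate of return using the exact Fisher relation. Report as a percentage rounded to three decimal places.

-0.065%

After-tax nominal return = 5.37% × (1 − 0.398) = 3.23274%.
1 + r = 1.0323274 / 1.03300 = 0.999349
After-tax real rate = 0.999349 − 1 → -0.065%.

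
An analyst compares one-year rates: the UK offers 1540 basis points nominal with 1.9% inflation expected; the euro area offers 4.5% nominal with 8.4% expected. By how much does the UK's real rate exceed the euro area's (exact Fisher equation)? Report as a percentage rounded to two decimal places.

16.85%

The UK: (1 + 0.1540)/(1 + 0.0190) − 1 = 13.2483%
The euro area: (1 + 0.0450)/(1 + 0.0840) − 1 = -3.5978%
Differential = 13.2483% − (-3.5978%) = 16.8461% → 16.85%.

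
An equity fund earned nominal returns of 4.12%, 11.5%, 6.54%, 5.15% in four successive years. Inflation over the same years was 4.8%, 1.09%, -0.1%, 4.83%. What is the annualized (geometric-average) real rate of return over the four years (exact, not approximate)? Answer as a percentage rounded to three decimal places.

4.053%

Nominal growth factor = 1.0412 × 1.1150 × 1.0654 × 1.0515 = 1.300561807
Price-level growth factor = 1.0480 × 1.0109 × 0.9990 × 1.0483 = 1.109482747
Real growth factor = 1.300561807 / 1.109482747 = 1.172223553
Annualized real rate = 1.172223553^(1/4) − 1 = 4.05252% → 4.053%.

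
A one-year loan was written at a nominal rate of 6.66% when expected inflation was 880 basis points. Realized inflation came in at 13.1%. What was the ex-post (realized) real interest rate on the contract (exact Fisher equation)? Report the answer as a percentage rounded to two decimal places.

Ex-post: (1 + 0.0666)/(1 + 0.1310) − 1 = -5.6941%
So the realized real rate is -5.69%.

-5.69%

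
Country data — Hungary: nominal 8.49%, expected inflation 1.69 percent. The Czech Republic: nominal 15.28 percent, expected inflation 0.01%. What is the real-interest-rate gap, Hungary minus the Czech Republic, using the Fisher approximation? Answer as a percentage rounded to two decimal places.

-8.47%

Hungary: 8.49% − 1.69% = 6.800%
The Czech Republic: 15.28% − 0.01% = 15.270%
Differential = -8.470% → -8.47%.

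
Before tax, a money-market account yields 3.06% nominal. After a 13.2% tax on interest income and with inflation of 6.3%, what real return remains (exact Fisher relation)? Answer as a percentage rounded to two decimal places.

-3.43%

After-tax nominal return = 3.06% × (1 − 0.132) = 2.65608%.
1 + r = 1.0265608 / 1.06300 = 0.965720
After-tax real rate = 0.965720 − 1 → -3.43%.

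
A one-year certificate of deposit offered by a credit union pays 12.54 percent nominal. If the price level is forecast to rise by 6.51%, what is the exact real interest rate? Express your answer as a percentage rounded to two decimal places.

By the Fisher identity, 1 + r = (1 + i)/(1 + π).
1 + r = 1.12540 / 1.06510 = 1.056614
r = 1.056614 − 1 = 5.6614%, i.e. 5.66%.

5.66%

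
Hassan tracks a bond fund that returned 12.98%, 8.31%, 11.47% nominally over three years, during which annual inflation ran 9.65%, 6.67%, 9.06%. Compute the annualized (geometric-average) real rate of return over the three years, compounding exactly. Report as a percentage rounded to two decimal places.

Nominal growth factor = 1.1298 × 1.0831 × 1.1147 = 1.36404321
Price-level growth factor = 1.0965 × 1.0667 × 1.0906 = 1.27560562
Real growth factor = 1.36404321 / 1.27560562 = 1.06932988
Annualized real rate = 1.06932988^(1/3) − 1 = 2.2596% → 2.26%.

2.26%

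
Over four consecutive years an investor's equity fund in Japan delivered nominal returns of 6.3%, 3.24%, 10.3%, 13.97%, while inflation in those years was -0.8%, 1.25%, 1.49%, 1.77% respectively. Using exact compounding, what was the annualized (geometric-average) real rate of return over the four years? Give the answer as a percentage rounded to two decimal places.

Compound the nominal returns: 1.0630 × 1.0324 × 1.1030 × 1.1397 = 1.37958137.
Compound inflation: 0.9920 × 1.0125 × 1.0149 × 1.0177 = 1.03740833.
Deflate: 1.37958137 / 1.03740833 = 1.32983448.
Annualized real rate = 1.32983448^(1/4) − 1 = 7.3864% → 7.39%.

7.39%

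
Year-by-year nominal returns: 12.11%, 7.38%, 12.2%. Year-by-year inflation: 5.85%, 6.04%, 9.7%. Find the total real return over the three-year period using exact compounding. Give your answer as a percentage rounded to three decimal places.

Compound the nominal returns: 1.1211 × 1.0738 × 1.1220 = 1.350705.
Compound inflation: 1.0585 × 1.0604 × 1.0970 = 1.231309.
Deflate: 1.350705 / 1.231309 = 1.096967.
Total real return = 1.096967 − 1 → 9.697%.

9.697%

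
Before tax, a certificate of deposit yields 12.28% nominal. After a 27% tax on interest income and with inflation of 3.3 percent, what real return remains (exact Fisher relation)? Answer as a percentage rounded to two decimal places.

5.48%

After-tax nominal return = 12.28% × (1 − 0.27) = 8.9644%.
1 + r = 1.089644 / 1.03300 = 1.054834
After-tax real rate = 1.054834 − 1 → 5.48%.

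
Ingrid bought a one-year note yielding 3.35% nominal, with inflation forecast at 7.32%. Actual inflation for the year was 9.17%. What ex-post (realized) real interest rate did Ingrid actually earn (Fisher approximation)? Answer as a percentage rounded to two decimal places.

-5.82%

Ex-post: 3.35% − 9.17% = -5.820%
So the realized real rate is -5.82%.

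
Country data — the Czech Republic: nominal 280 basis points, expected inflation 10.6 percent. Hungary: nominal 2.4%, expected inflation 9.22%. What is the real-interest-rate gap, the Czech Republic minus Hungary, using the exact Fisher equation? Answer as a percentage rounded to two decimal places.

-0.81%

The Czech Republic: (1 + 0.0280)/(1 + 0.1060) − 1 = -7.0524%
Hungary: (1 + 0.0240)/(1 + 0.0922) − 1 = -6.2443%
Differential = -7.0524% − (-6.2443%) = -0.8082% → -0.81%.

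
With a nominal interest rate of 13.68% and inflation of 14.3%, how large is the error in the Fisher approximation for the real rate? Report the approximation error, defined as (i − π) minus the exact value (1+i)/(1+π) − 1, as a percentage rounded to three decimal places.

Approximate: r ≈ 13.680% − 14.300% = -0.6200%
Exact: (1 + 0.1368)/(1 + 0.1430) − 1 = -0.5424%
Error = -0.6200% − (-0.5424%) = -0.0776% → -0.078%.

-0.078%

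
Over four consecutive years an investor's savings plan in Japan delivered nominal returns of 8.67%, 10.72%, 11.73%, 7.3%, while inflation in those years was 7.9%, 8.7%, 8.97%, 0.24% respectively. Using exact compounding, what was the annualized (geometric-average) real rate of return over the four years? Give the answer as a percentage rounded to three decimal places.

Compound the nominal returns: 1.0867 × 1.1072 × 1.1173 × 1.0730 = 1.44246494.
Compound inflation: 1.0790 × 1.0870 × 1.0897 × 1.0024 = 1.28114710.
Deflate: 1.44246494 / 1.28114710 = 1.12591672.
Annualized real rate = 1.12591672^(1/4) − 1 = 3.0093% → 3.009%.

3.009%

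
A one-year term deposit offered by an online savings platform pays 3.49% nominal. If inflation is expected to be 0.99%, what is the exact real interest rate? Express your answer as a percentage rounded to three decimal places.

By the Fisher identity, 1 + r = (1 + i)/(1 + π).
1 + r = 1.03490 / 1.00990 = 1.0247549
r = 1.0247549 − 1 = 2.47549%, i.e. 2.475%.

2.475%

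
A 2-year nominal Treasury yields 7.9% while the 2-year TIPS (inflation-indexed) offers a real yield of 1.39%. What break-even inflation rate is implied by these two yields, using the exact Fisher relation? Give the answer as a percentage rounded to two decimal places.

(1 + π) = (1 + i)/(1 + r) = 1.07900 / 1.01390 = 1.064208
Break-even inflation = 1.064208 − 1 → 6.42%.

6.42%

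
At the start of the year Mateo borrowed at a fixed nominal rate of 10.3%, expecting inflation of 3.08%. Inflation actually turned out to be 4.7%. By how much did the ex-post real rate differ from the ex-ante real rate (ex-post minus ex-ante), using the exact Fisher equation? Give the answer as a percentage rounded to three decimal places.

-1.656%

Ex-ante: (1 + 0.1030)/(1 + 0.0308) − 1 = 7.0043%
Ex-post: (1 + 0.1030)/(1 + 0.0470) − 1 = 5.3486%
Difference (ex-post − ex-ante) = -1.6557% → -1.656%.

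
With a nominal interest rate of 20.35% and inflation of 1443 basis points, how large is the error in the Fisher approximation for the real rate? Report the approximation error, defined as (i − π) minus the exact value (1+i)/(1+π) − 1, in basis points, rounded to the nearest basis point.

75 basis points

Approximate: r ≈ 20.350% − 14.430% = 5.9200%
Exact: (1 + 0.2035)/(1 + 0.1443) − 1 = 5.1735%
Error = 5.9200% − 5.1735% = 0.7465% → 75 basis points.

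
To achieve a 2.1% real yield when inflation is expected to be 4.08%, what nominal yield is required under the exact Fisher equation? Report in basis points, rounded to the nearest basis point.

(1 + i) = (1 + r)(1 + π) = 1.02100 × 1.04080 = 1.0626568
i = 1.0626568 − 1, so the required nominal rate is 627 basis points.

627 basis points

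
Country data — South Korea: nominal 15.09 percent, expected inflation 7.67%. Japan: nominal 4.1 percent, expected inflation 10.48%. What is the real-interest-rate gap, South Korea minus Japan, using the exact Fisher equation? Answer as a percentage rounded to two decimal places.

12.67%

South Korea: (1 + 0.1509)/(1 + 0.0767) − 1 = 6.8914%
Japan: (1 + 0.0410)/(1 + 0.1048) − 1 = -5.7748%
Differential = 6.8914% − (-5.7748%) = 12.6662% → 12.67%.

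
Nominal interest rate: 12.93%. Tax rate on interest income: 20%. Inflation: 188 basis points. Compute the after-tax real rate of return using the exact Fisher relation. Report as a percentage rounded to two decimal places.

8.31%

After-tax nominal return = 12.93% × (1 − 0.2) = 10.3440%.
1 + r = 1.10344 / 1.01880 = 1.083078
After-tax real rate = 1.083078 − 1 → 8.31%.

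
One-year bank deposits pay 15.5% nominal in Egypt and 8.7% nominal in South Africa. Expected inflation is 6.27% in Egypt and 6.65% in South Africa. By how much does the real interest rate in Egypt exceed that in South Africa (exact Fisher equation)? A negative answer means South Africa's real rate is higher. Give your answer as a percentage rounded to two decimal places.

Egypt: (1 + 0.1550)/(1 + 0.0627) − 1 = 8.6854%
South Africa: (1 + 0.0870)/(1 + 0.0665) − 1 = 1.9222%
Differential = 8.6854% − 1.9222% = 6.7632% → 6.76%.

6.76%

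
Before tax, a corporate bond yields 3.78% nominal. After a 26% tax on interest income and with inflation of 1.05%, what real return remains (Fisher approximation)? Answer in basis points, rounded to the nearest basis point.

After-tax nominal return = 3.78% × (1 − 0.26) = 2.7972%.
r ≈ 2.7972% − 1.05% → 175 basis points.

175 basis points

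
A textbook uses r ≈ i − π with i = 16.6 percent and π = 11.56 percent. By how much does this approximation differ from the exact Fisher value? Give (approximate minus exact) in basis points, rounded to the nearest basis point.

52 basis points

Approximate: r ≈ 16.600% − 11.560% = 5.0400%
Exact: (1 + 0.1660)/(1 + 0.1156) − 1 = 4.5177%
Error = 5.0400% − 4.5177% = 0.5223% → 52 basis points.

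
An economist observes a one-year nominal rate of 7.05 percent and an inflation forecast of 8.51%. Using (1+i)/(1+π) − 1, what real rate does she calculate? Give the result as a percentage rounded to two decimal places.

1 + r = 1.07050 / 1.08510 = 0.986545
r = 0.986545 − 1 = -1.3455%, i.e. -1.35%.

-1.35%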